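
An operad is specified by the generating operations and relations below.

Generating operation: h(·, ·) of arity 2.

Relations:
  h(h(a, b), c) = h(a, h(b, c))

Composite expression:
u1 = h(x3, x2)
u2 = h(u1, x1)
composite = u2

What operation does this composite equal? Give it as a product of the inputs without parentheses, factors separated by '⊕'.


x3 ⊕ x2 ⊕ x1

The h-tree's shape is irrelevant; the x-reading-order decides.
h(x3, x2) reduces to x3 ⊕ x2
h(h(x3, x2), x1) reduces to x3 ⊕ x2 ⊕ x1


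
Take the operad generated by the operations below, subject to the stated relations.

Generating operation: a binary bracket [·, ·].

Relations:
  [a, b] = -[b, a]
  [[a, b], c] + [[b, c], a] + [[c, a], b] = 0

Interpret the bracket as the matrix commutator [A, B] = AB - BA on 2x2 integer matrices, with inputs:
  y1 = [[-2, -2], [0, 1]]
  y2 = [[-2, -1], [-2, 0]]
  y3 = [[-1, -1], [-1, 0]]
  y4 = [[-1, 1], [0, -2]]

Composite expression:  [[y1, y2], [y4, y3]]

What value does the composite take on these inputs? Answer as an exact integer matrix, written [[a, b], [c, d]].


[[-1, -2], [4, 1]]


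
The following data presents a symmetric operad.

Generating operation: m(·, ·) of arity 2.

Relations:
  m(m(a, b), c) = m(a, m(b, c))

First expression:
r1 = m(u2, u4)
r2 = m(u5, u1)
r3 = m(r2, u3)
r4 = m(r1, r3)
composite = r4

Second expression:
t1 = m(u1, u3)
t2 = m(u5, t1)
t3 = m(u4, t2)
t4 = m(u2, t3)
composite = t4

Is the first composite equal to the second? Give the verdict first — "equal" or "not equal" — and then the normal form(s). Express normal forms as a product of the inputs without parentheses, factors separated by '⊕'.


equal; the common form is u2 ⊕ u4 ⊕ u5 ⊕ u1 ⊕ u3

The first expression, normalized: u2 ⊕ u4 ⊕ u5 ⊕ u1 ⊕ u3
The second expression, normalized: u2 ⊕ u4 ⊕ u5 ⊕ u1 ⊕ u3
One common form — equal.


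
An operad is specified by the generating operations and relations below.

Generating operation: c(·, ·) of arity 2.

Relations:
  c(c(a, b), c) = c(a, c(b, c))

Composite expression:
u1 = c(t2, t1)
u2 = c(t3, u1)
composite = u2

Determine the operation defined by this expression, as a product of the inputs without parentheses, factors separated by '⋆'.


Under associativity of c, the answer is the t's in reading order.
c(t2, t1) spells out as t2 ⋆ t1
c(t3, c(t2, t1)) spells out as t3 ⋆ t2 ⋆ t1

t3 ⋆ t2 ⋆ t1


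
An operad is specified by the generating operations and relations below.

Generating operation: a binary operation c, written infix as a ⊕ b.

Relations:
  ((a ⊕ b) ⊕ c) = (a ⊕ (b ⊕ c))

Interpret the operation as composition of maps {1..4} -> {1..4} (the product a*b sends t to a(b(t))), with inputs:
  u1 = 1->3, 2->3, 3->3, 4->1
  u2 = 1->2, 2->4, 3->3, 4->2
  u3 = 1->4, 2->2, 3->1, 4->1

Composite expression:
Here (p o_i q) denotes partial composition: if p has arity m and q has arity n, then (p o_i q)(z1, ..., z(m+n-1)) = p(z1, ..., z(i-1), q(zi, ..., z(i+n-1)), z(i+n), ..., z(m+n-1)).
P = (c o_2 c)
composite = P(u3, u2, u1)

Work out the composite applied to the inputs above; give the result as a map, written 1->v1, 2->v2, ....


1->1, 2->1, 3->1, 4->2

(u2 ⊕ u1) = 1->3, 2->3, 3->3, 4->2
(u3 ⊕ (u2 ⊕ u1)) = 1->1, 2->1, 3->1, 4->2


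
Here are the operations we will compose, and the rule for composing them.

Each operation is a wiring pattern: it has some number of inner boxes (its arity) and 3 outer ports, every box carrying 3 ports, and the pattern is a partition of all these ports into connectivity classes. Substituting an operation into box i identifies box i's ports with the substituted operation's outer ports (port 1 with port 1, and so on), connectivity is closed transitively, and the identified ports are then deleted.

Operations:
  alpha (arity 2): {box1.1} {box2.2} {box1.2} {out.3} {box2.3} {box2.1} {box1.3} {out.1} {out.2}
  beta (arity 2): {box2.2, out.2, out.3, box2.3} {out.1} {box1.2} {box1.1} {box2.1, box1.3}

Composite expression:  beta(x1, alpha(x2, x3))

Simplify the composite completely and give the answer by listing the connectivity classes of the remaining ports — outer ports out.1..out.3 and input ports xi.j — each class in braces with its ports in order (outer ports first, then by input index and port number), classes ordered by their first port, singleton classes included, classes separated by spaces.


Two ports join when wires chain via beta-identified ports.
after alpha, the pattern on (x2, x3) reads {out.1} {out.2} {out.3} {x2.1} {x2.2} {x2.3} {x3.1} {x3.2} {x3.3} (out.j = its outer ports)
after beta, the pattern on (x1, x2, x3) reads {out.1} {out.2, out.3} {x1.1} {x1.2} {x1.3} {x2.1} {x2.2} {x2.3} {x3.1} {x3.2} {x3.3} (out.j = its outer ports)

{out.1} {out.2, out.3} {x1.1} {x1.2} {x1.3} {x2.1} {x2.2} {x2.3} {x3.1} {x3.2} {x3.3}


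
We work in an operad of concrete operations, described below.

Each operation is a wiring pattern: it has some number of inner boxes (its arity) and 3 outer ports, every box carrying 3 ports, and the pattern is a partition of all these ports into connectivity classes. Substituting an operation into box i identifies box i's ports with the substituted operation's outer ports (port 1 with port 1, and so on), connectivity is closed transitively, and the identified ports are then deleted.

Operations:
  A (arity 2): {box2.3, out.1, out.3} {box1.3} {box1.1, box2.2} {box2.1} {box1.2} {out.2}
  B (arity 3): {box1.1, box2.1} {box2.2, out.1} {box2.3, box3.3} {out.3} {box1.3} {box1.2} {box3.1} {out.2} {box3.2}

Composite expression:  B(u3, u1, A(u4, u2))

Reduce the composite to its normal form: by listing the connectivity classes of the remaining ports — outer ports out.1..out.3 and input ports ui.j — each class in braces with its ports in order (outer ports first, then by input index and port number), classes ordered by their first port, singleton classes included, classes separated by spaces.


{out.1, u1.2} {out.2} {out.3} {u1.1, u3.1} {u1.3, u2.3} {u2.1} {u2.2, u4.1} {u3.2} {u3.3} {u4.2} {u4.3}

Two ports join when wires chain via B-identified ports.
the subtree at A composes to {out.1, out.3, u2.3} {out.2} {u2.1} {u2.2, u4.1} {u4.2} {u4.3} on (u4, u2); out.j = own outer ports
the subtree at B composes to {out.1, u1.2} {out.2} {out.3} {u1.1, u3.1} {u1.3, u2.3} {u2.1} {u2.2, u4.1} {u3.2} {u3.3} {u4.2} {u4.3} on (u3, u1, u4, u2); out.j = own outer ports


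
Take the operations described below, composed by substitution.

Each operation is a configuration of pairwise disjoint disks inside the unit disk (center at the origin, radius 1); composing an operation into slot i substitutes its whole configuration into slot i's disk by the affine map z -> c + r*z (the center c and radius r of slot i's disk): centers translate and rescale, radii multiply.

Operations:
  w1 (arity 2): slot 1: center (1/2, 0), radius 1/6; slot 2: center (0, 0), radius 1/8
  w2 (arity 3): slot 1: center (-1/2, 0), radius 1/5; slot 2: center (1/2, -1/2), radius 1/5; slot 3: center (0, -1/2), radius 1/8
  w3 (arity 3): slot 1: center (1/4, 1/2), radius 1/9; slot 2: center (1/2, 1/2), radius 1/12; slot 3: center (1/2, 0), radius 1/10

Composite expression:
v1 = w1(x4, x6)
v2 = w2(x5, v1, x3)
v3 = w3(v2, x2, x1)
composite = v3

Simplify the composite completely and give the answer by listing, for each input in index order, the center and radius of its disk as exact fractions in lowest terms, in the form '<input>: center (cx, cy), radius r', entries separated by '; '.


x1: center (1/2, 0), radius 1/10; x2: center (1/2, 1/2), radius 1/12; x3: center (1/4, 4/9), radius 1/72; x4: center (19/60, 4/9), radius 1/270; x5: center (7/36, 1/2), radius 1/45; x6: center (11/36, 4/9), radius 1/360

Follow each x-input down from w3: c' goes to c + r*c', radius to r*r'.
tracing x5 down its 2-map path: center (7/36, 1/2), radius 1/45
tracing x4 down its 3-map path: center (19/60, 4/9), radius 1/270
tracing x6 down its 3-map path: center (11/36, 4/9), radius 1/360
tracing x3 down its 2-map path: center (1/4, 4/9), radius 1/72
tracing x2 down its 1-map path: center (1/2, 1/2), radius 1/12
tracing x1 down its 1-map path: center (1/2, 0), radius 1/10


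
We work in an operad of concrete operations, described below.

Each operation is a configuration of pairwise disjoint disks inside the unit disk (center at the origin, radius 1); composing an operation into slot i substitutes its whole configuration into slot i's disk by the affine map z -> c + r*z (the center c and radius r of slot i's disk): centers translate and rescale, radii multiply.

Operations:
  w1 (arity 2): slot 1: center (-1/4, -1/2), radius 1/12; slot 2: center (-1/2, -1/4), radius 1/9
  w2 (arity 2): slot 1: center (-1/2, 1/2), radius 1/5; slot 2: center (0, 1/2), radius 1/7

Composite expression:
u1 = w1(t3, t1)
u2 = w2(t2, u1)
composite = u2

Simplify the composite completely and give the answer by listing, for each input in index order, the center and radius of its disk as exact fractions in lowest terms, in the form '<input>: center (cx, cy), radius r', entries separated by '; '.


t1: center (-1/14, 13/28), radius 1/63; t2: center (-1/2, 1/2), radius 1/5; t3: center (-1/28, 3/7), radius 1/84


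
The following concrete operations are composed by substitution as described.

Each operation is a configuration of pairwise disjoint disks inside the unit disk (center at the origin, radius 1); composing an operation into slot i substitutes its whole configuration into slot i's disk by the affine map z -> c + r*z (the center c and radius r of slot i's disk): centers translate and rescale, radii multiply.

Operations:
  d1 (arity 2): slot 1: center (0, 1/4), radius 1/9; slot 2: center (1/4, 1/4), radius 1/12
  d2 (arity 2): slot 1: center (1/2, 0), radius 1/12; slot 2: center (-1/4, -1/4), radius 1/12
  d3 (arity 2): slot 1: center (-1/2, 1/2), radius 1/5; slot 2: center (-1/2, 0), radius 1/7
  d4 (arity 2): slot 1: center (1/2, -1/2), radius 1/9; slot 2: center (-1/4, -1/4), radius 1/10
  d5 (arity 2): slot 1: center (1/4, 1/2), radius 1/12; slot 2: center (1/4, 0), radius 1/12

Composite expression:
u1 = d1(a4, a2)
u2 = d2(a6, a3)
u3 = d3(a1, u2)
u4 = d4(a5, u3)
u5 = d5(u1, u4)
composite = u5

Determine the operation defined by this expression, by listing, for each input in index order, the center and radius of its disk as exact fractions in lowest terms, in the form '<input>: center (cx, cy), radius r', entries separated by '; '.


Follow each a-input down from d5: c' goes to c + r*c', radius to r*r'.
input a4: composing its 2 substitution steps yields center (1/4, 25/48), radius 1/108
input a2: composing its 2 substitution steps yields center (13/48, 25/48), radius 1/144
input a5: composing its 2 substitution steps yields center (7/24, -1/24), radius 1/108
input a1: composing its 3 substitution steps yields center (9/40, -1/60), radius 1/600
input a6: composing its 4 substitution steps yields center (379/1680, -1/48), radius 1/10080
input a3: composing its 4 substitution steps yields center (151/672, -71/3360), radius 1/10080

a1: center (9/40, -1/60), radius 1/600; a2: center (13/48, 25/48), radius 1/144; a3: center (151/672, -71/3360), radius 1/10080; a4: center (1/4, 25/48), radius 1/108; a5: center (7/24, -1/24), radius 1/108; a6: center (379/1680, -1/48), radius 1/10080


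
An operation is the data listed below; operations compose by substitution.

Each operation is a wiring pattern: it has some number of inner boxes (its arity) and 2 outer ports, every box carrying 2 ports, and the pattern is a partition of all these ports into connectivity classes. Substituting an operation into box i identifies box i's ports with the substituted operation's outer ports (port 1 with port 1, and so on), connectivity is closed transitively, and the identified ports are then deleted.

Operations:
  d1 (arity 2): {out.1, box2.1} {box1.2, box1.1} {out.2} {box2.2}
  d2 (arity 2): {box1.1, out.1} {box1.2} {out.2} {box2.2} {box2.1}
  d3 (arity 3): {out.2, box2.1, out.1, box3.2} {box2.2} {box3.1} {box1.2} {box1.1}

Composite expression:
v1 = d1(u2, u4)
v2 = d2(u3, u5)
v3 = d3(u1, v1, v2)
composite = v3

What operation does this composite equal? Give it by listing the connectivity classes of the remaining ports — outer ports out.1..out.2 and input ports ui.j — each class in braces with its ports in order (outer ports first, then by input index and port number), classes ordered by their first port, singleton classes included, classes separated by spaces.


{out.1, out.2, u4.1} {u1.1} {u1.2} {u2.1, u2.2} {u3.1} {u3.2} {u4.2} {u5.1} {u5.2}

After gluing at d3, chains via deleted ports link the u-ports.
d1 over (u2, u4) gives {out.1, u4.1} {out.2} {u2.1, u2.2} {u4.2}, out.j being that stage's outer ports
d2 over (u3, u5) gives {out.1, u3.1} {out.2} {u3.2} {u5.1} {u5.2}, out.j being that stage's outer ports
d3 over (u1, u2, u4, u3, u5) gives {out.1, out.2, u4.1} {u1.1} {u1.2} {u2.1, u2.2} {u3.1} {u3.2} {u4.2} {u5.1} {u5.2}, out.j being that stage's outer ports


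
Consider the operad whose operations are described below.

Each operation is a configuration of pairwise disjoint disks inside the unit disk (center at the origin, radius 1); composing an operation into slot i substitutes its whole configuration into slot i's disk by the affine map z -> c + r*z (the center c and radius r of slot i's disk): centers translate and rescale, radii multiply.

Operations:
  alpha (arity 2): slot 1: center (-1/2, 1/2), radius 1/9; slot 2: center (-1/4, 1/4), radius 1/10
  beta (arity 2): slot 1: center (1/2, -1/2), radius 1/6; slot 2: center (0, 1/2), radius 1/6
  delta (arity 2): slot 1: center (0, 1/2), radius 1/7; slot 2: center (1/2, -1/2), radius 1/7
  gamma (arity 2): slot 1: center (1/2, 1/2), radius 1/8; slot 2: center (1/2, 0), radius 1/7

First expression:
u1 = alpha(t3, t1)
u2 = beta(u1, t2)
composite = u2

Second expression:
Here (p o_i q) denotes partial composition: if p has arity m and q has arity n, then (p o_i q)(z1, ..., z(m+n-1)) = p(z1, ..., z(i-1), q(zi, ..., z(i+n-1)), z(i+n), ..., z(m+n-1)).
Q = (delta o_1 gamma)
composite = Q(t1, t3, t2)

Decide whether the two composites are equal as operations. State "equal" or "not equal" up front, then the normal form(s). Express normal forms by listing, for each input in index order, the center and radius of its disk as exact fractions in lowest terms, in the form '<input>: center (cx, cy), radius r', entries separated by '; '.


not equal; the first gives t1: center (11/24, -11/24), radius 1/60; t2: center (0, 1/2), radius 1/6; t3: center (5/12, -5/12), radius 1/54 and the second t1: center (1/14, 4/7), radius 1/56; t2: center (1/2, -1/2), radius 1/7; t3: center (1/14, 1/2), radius 1/49

The first expression reduces to t1: center (11/24, -11/24), radius 1/60; t2: center (0, 1/2), radius 1/6; t3: center (5/12, -5/12), radius 1/54
The second expression reduces to t1: center (1/14, 4/7), radius 1/56; t2: center (1/2, -1/2), radius 1/7; t3: center (1/14, 1/2), radius 1/49
Different reductions; not equal.


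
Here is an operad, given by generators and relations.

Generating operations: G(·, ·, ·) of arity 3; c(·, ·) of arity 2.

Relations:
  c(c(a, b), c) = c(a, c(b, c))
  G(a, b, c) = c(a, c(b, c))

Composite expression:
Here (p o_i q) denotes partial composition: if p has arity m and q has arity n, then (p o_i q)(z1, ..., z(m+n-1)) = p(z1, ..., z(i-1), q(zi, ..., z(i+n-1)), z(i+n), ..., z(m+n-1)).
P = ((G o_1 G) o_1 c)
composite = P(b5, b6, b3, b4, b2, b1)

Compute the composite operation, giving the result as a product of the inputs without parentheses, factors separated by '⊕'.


b5 ⊕ b6 ⊕ b3 ⊕ b4 ⊕ b2 ⊕ b1


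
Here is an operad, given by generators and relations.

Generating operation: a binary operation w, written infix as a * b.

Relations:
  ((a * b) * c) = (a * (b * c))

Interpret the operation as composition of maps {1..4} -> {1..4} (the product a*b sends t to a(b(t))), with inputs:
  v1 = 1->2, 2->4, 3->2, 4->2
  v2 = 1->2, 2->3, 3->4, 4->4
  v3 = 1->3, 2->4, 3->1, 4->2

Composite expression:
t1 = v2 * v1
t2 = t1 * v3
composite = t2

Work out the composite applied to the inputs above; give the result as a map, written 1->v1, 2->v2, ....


1->3, 2->3, 3->3, 4->4

(v2 * v1) = 1->3, 2->4, 3->3, 4->3
((v2 * v1) * v3) = 1->3, 2->3, 3->3, 4->4


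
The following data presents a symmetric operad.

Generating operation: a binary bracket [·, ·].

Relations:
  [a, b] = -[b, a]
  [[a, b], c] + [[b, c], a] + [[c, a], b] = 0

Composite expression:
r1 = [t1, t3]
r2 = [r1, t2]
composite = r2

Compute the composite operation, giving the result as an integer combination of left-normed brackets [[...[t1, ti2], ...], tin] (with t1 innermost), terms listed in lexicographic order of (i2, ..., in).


[[t1, t3], t2]

Left-normed coefficients sit on the t1-initial expansion words.
Composite bracket: [[t1, t3], t2]
The bracket unfolds into 4 signed words via [a, b] = ab - ba (2^2 = 4).
The t1-initial words carry the normal form:
  from t1t3t2, sign +1: term +[[t1, t3], t2]


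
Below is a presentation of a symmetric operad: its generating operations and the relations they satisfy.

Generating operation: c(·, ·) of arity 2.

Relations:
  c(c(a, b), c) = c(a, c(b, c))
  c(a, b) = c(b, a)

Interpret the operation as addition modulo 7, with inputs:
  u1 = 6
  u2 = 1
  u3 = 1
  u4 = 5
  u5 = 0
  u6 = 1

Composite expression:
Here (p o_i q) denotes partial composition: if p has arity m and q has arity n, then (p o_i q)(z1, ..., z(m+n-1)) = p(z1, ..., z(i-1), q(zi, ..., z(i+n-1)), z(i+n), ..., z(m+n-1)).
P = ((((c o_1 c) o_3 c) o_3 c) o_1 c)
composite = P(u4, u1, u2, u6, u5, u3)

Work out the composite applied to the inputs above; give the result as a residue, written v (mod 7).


c(u4, u1) = 4
c(c(u4, u1), u2) = 5
c(u6, u5) = 1
c(c(u6, u5), u3) = 2
c(c(c(u4, u1), u2), c(c(u6, u5), u3)) = 0

0 (mod 7)


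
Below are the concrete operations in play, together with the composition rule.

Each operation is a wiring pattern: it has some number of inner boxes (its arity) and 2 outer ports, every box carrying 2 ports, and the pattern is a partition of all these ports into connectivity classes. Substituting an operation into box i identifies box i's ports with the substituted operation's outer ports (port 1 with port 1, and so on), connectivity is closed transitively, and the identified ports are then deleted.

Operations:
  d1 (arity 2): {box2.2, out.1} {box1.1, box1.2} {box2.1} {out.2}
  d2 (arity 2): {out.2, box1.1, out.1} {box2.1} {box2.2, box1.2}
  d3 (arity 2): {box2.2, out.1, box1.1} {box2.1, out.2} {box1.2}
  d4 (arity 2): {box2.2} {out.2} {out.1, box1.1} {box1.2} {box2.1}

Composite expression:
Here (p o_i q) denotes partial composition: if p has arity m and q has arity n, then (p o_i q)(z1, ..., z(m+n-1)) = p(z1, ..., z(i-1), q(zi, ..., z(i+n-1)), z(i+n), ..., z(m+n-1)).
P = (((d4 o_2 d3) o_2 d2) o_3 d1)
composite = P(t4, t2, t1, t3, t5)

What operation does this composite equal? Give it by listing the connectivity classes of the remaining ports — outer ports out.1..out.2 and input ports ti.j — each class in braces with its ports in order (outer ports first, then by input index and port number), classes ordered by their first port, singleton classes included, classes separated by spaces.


Substituting into d4 glues patterns; closure does the rest.
stage d1: inputs (t1, t3), connectivity {out.1, t3.2} {out.2} {t1.1, t1.2} {t3.1}, out.j its boundary
stage d2: inputs (t2, t1, t3), connectivity {out.1, out.2, t2.1} {t1.1, t1.2} {t2.2} {t3.1} {t3.2}, out.j its boundary
stage d3: inputs (t2, t1, t3, t5), connectivity {out.1, t2.1, t5.2} {out.2, t5.1} {t1.1, t1.2} {t2.2} {t3.1} {t3.2}, out.j its boundary
stage d4: inputs (t4, t2, t1, t3, t5), connectivity {out.1, t4.1} {out.2} {t1.1, t1.2} {t2.1, t5.2} {t2.2} {t3.1} {t3.2} {t4.2} {t5.1}, out.j its boundary

{out.1, t4.1} {out.2} {t1.1, t1.2} {t2.1, t5.2} {t2.2} {t3.1} {t3.2} {t4.2} {t5.1}


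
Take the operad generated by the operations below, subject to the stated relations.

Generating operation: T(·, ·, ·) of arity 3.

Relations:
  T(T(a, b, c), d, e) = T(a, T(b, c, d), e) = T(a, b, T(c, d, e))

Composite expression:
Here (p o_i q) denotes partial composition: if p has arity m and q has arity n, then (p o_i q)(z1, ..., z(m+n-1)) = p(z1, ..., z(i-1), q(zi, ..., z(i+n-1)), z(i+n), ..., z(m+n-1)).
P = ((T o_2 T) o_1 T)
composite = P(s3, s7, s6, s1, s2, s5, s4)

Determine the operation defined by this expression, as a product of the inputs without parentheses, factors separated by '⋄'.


s3 ⋄ s7 ⋄ s6 ⋄ s1 ⋄ s2 ⋄ s5 ⋄ s4

The T-tree's shape is irrelevant; the s-reading-order decides.
T(s3, s7, s6) flattens to s3 ⋄ s7 ⋄ s6
T(s1, s2, s5) flattens to s1 ⋄ s2 ⋄ s5
T(T(s3, s7, s6), T(s1, s2, s5), s4) flattens to s3 ⋄ s7 ⋄ s6 ⋄ s1 ⋄ s2 ⋄ s5 ⋄ s4


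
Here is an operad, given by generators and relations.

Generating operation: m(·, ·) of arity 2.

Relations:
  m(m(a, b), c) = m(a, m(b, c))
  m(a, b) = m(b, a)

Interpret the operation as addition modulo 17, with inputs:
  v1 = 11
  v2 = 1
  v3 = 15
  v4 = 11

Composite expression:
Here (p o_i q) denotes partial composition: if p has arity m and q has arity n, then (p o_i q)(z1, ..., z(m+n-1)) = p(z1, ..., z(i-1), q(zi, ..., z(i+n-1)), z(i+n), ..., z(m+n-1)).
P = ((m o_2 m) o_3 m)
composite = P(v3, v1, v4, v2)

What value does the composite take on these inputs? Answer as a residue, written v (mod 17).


4 (mod 17)

m(v4, v2) = 12
m(v1, m(v4, v2)) = 6
m(v3, m(v1, m(v4, v2))) = 4


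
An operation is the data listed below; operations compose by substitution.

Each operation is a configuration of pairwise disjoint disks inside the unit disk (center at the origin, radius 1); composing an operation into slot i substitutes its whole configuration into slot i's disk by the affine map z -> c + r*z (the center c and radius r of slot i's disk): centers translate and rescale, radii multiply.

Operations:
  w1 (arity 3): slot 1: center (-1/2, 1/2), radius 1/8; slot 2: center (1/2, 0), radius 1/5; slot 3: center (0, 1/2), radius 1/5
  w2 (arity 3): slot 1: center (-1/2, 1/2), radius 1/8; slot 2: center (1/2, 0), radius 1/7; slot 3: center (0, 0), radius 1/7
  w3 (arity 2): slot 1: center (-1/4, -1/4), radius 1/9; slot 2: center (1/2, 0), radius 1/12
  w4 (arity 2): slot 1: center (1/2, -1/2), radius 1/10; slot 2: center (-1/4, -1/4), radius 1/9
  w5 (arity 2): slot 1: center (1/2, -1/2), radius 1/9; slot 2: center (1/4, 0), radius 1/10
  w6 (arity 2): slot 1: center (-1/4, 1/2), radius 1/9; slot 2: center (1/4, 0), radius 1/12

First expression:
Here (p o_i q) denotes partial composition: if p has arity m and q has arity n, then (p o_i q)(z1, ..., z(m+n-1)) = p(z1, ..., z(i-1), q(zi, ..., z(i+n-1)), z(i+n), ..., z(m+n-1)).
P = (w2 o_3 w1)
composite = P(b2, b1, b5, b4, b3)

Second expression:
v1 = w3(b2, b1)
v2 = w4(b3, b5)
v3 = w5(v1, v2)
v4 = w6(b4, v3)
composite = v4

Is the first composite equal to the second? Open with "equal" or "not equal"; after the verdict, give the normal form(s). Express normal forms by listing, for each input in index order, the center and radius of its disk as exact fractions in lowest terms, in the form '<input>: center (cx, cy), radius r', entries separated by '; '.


not equal; the first gives b1: center (1/2, 0), radius 1/7; b2: center (-1/2, 1/2), radius 1/8; b3: center (0, 1/14), radius 1/35; b4: center (1/14, 0), radius 1/35; b5: center (-1/14, 1/14), radius 1/56 and the second b1: center (8/27, -1/24), radius 1/1296; b2: center (125/432, -19/432), radius 1/972; b3: center (11/40, -1/240), radius 1/1200; b4: center (-1/4, 1/2), radius 1/9; b5: center (43/160, -1/480), radius 1/1080

Normal form of the first expression: b1: center (1/2, 0), radius 1/7; b2: center (-1/2, 1/2), radius 1/8; b3: center (0, 1/14), radius 1/35; b4: center (1/14, 0), radius 1/35; b5: center (-1/14, 1/14), radius 1/56
Normal form of the second expression: b1: center (8/27, -1/24), radius 1/1296; b2: center (125/432, -19/432), radius 1/972; b3: center (11/40, -1/240), radius 1/1200; b4: center (-1/4, 1/2), radius 1/9; b5: center (43/160, -1/480), radius 1/1080
The forms do not match — not equal.


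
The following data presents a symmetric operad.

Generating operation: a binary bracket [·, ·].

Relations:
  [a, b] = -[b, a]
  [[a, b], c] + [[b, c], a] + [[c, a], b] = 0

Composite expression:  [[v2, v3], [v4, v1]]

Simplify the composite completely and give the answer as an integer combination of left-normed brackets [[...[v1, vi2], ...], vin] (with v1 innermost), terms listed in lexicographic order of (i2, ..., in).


[[[v1, v4], v2], v3] - [[[v1, v4], v3], v2]

In the tensor algebra, words opening v1 carry the v1-anchored form.
Composite bracket: [[v2, v3], [v4, v1]]
Each bracket splits as ab - ba, giving 8 signed words (2^3 = 8).
Keep just the words that open with v1:
  word v1v4v2v3 has sign +1, contributing +[[[v1, v4], v2], v3]
  word v1v4v3v2 has sign -1, contributing -[[[v1, v4], v3], v2]


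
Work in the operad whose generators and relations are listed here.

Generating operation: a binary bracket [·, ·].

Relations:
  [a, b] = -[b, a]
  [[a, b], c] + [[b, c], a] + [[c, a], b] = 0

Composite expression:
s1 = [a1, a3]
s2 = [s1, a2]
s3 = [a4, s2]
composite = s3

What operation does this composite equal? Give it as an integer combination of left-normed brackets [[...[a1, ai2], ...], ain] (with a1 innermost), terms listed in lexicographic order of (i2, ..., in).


Antisymmetry and Jacobi reduce to a1-anchored left-normed brackets.
Composite bracket: [a4, [[a1, a3], a2]]
Under [a, b] = ab - ba we get 8 signed associative words (2^3 = 8).
Keep just the words that open with a1:
  the word a1a3a2a4 carries sign -1 and contributes -[[[a1, a3], a2], a4]

-[[[a1, a3], a2], a4]


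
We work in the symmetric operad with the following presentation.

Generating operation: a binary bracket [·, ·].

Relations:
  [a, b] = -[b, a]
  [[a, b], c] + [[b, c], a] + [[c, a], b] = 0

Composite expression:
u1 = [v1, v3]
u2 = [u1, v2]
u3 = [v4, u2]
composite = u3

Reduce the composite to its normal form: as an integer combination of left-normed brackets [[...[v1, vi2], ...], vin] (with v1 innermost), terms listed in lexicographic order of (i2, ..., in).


-[[[v1, v3], v2], v4]

Antisymmetry and Jacobi reduce to v1-anchored left-normed brackets.
Composite bracket: [v4, [[v1, v3], v2]]
The bracket unfolds into 8 signed words via [a, b] = ab - ba (2^3 = 8).
Keep just the words that open with v1:
  word v1v3v2v4 has sign -1, contributing -[[[v1, v3], v2], v4]


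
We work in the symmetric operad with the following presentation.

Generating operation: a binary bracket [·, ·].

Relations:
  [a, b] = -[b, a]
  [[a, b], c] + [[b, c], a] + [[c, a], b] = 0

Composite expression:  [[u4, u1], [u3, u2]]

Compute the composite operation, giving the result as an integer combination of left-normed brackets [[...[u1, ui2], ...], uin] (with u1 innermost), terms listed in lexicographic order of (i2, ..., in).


[[[u1, u4], u2], u3] - [[[u1, u4], u3], u2]


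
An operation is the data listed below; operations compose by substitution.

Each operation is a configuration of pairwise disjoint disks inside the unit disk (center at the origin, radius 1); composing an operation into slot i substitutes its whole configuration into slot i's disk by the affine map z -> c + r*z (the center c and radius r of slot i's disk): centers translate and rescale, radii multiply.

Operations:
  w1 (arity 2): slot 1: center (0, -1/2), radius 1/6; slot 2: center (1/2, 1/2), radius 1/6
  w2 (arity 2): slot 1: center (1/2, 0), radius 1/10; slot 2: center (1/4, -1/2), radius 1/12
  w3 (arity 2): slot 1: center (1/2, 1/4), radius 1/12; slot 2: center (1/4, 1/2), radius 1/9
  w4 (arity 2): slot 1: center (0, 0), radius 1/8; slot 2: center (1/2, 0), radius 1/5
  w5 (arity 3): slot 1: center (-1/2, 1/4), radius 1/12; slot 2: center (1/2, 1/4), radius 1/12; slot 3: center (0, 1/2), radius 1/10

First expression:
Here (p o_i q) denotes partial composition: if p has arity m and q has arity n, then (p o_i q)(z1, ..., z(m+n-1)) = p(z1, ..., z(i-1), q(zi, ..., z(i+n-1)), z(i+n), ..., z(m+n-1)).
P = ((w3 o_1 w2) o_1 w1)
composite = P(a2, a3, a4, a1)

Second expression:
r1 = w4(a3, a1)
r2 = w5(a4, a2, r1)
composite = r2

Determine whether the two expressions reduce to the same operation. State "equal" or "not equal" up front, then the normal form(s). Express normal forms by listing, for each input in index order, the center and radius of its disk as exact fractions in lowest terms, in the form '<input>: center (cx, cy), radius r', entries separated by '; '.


The first expression reduces to a1: center (1/4, 1/2), radius 1/9; a2: center (13/24, 59/240), radius 1/720; a3: center (131/240, 61/240), radius 1/720; a4: center (25/48, 5/24), radius 1/144
The second expression reduces to a1: center (1/20, 1/2), radius 1/50; a2: center (1/2, 1/4), radius 1/12; a3: center (0, 1/2), radius 1/80; a4: center (-1/2, 1/4), radius 1/12
They disagree, so not equal.

not equal: they reduce to a1: center (1/4, 1/2), radius 1/9; a2: center (13/24, 59/240), radius 1/720; a3: center (131/240, 61/240), radius 1/720; a4: center (25/48, 5/24), radius 1/144 and a1: center (1/20, 1/2), radius 1/50; a2: center (1/2, 1/4), radius 1/12; a3: center (0, 1/2), radius 1/80; a4: center (-1/2, 1/4), radius 1/12


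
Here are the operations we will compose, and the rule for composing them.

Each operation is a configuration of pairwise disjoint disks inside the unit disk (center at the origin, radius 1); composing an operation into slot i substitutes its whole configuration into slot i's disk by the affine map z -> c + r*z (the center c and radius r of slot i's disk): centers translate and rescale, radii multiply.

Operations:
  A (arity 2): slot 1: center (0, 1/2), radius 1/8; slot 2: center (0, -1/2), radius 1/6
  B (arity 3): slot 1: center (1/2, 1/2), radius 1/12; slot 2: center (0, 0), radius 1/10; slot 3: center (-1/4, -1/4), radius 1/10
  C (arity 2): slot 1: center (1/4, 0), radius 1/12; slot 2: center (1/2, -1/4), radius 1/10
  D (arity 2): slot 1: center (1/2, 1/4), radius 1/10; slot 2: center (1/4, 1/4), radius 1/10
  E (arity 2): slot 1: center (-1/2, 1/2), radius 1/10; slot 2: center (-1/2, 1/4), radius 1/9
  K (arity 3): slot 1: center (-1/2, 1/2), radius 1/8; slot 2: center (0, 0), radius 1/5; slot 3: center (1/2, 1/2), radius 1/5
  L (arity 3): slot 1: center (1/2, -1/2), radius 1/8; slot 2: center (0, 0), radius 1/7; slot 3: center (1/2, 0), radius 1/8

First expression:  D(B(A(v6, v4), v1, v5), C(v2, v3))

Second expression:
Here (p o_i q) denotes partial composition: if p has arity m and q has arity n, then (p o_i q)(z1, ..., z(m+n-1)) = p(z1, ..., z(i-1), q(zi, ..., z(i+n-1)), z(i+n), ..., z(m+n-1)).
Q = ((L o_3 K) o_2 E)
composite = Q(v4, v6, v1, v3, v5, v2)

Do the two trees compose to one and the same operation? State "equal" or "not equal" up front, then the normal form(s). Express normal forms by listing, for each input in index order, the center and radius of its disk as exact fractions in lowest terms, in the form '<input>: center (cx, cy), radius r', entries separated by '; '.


not equal: they reduce to v1: center (1/2, 1/4), radius 1/100; v2: center (11/40, 1/4), radius 1/120; v3: center (3/10, 9/40), radius 1/100; v4: center (11/20, 71/240), radius 1/720; v5: center (19/40, 9/40), radius 1/100; v6: center (11/20, 73/240), radius 1/960 and v1: center (-1/14, 1/28), radius 1/63; v2: center (9/16, 1/16), radius 1/40; v3: center (7/16, 1/16), radius 1/64; v4: center (1/2, -1/2), radius 1/8; v5: center (1/2, 0), radius 1/40; v6: center (-1/14, 1/14), radius 1/70

Normal form of the first expression: v1: center (1/2, 1/4), radius 1/100; v2: center (11/40, 1/4), radius 1/120; v3: center (3/10, 9/40), radius 1/100; v4: center (11/20, 71/240), radius 1/720; v5: center (19/40, 9/40), radius 1/100; v6: center (11/20, 73/240), radius 1/960
Normal form of the second expression: v1: center (-1/14, 1/28), radius 1/63; v2: center (9/16, 1/16), radius 1/40; v3: center (7/16, 1/16), radius 1/64; v4: center (1/2, -1/2), radius 1/8; v5: center (1/2, 0), radius 1/40; v6: center (-1/14, 1/14), radius 1/70
No match — not equal.


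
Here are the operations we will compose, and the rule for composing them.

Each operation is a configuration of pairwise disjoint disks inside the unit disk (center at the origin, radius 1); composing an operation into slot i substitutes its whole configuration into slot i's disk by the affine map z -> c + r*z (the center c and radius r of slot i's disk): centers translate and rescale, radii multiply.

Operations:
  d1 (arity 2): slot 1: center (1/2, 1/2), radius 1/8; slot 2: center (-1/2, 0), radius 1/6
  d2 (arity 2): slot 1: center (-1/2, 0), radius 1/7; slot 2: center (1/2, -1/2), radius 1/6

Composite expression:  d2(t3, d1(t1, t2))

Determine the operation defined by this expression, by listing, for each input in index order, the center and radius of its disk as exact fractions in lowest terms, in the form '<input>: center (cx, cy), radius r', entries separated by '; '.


t1: center (7/12, -5/12), radius 1/48; t2: center (5/12, -1/2), radius 1/36; t3: center (-1/2, 0), radius 1/7

Each t-disk chains the slot maps above it in d2; radii multiply.
input t3: applying the 1 nested substitution gives center (-1/2, 0), radius 1/7
input t1: applying the 2 nested substitutions gives center (7/12, -5/12), radius 1/48
input t2: applying the 2 nested substitutions gives center (5/12, -1/2), radius 1/36


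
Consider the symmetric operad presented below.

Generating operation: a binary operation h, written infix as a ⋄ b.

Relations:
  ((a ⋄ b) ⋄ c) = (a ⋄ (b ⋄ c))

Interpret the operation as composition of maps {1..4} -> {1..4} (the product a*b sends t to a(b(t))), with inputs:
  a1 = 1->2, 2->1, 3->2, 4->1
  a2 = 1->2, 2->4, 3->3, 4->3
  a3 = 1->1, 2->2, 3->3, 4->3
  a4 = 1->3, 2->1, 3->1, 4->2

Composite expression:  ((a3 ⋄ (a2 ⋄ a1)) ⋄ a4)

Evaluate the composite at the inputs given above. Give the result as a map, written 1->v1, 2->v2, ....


1->3, 2->3, 3->3, 4->2

(a2 ⋄ a1) = 1->4, 2->2, 3->4, 4->2
(a3 ⋄ (a2 ⋄ a1)) = 1->3, 2->2, 3->3, 4->2
((a3 ⋄ (a2 ⋄ a1)) ⋄ a4) = 1->3, 2->3, 3->3, 4->2


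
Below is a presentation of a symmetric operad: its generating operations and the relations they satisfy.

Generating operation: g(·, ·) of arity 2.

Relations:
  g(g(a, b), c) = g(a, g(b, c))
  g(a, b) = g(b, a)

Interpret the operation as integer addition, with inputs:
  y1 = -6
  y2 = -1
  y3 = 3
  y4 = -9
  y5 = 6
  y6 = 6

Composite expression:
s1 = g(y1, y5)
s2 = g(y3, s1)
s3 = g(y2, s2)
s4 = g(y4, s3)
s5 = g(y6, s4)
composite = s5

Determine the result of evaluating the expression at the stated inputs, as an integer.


g(y1, y5) = 0
g(y3, g(y1, y5)) = 3
g(y2, g(y3, g(y1, y5))) = 2
g(y4, g(y2, g(y3, g(y1, y5)))) = -7
g(y6, g(y4, g(y2, g(y3, g(y1, y5))))) = -1

-1


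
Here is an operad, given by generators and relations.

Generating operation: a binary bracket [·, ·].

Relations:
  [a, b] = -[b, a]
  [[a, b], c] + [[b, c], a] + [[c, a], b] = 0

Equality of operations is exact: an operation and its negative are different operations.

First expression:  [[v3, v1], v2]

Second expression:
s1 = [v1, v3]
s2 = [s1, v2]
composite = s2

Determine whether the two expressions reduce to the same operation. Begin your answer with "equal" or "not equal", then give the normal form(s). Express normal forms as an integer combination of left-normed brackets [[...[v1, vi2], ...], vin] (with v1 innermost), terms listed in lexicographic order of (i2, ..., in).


The first composite normalizes to -[[v1, v3], v2]
The second composite normalizes to [[v1, v3], v2]
Distinct normal forms: not equal.

not equal; the first gives -[[v1, v3], v2] and the second [[v1, v3], v2]


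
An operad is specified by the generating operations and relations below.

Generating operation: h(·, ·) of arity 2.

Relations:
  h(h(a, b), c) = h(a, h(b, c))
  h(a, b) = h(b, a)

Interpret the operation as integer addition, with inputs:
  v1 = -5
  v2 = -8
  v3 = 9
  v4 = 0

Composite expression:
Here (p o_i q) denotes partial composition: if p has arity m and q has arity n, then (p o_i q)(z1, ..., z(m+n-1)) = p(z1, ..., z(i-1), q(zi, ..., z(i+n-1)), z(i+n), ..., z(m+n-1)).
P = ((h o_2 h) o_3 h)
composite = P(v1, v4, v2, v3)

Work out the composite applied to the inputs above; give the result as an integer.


-4

h(v2, v3) = 1
h(v4, h(v2, v3)) = 1
h(v1, h(v4, h(v2, v3))) = -4


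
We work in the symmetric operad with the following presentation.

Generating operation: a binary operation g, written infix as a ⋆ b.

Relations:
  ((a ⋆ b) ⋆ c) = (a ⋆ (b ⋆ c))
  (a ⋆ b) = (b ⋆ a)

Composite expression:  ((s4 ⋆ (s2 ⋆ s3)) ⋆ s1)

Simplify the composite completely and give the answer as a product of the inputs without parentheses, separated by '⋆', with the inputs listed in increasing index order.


s1 ⋆ s2 ⋆ s3 ⋆ s4

Any arrangement under g is one operation, so sort the s-inputs.
(s2 ⋆ s3) spells out as s2 ⋆ s3
(s4 ⋆ (s2 ⋆ s3)) spells out as s4 ⋆ s2 ⋆ s3
((s4 ⋆ (s2 ⋆ s3)) ⋆ s1) spells out as s4 ⋆ s2 ⋆ s3 ⋆ s1
the factors in increasing index order: s1 ⋆ s2 ⋆ s3 ⋆ s4


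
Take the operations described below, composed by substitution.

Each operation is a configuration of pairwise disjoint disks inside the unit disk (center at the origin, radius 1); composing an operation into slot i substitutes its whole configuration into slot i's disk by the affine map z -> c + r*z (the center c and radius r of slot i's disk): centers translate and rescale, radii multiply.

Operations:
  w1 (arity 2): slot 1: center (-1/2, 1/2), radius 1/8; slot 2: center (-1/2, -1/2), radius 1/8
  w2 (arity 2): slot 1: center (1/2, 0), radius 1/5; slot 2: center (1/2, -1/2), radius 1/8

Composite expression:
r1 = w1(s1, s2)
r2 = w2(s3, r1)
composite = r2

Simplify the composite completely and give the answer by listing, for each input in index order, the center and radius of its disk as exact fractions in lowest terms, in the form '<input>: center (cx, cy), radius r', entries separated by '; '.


s1: center (7/16, -7/16), radius 1/64; s2: center (7/16, -9/16), radius 1/64; s3: center (1/2, 0), radius 1/5

Follow each s-input down from w2: c' goes to c + r*c', radius to r*r'.
for s3, the 1-step affine chain lands on center (1/2, 0), radius 1/5
for s1, the 2-step affine chain lands on center (7/16, -7/16), radius 1/64
for s2, the 2-step affine chain lands on center (7/16, -9/16), radius 1/64


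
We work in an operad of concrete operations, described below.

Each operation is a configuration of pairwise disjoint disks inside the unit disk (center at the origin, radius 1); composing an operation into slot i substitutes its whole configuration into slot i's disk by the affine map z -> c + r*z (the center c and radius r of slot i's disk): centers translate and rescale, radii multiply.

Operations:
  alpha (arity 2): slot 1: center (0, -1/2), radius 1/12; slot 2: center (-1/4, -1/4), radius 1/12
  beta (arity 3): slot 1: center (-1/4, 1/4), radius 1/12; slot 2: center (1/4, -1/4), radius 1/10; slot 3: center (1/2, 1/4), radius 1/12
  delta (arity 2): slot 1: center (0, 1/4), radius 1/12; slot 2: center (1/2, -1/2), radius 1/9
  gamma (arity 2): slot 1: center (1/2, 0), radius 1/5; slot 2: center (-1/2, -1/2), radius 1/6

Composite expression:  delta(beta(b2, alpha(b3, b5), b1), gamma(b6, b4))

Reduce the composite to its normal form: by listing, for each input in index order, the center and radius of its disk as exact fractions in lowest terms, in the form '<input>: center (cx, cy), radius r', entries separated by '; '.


Follow each b-input down from delta: c' goes to c + r*c', radius to r*r'.
input b2: composing its 2 substitution steps yields center (-1/48, 13/48), radius 1/144
input b3: composing its 3 substitution steps yields center (1/48, 9/40), radius 1/1440
input b5: composing its 3 substitution steps yields center (3/160, 109/480), radius 1/1440
input b1: composing its 2 substitution steps yields center (1/24, 13/48), radius 1/144
input b6: composing its 2 substitution steps yields center (5/9, -1/2), radius 1/45
input b4: composing its 2 substitution steps yields center (4/9, -5/9), radius 1/54

b1: center (1/24, 13/48), radius 1/144; b2: center (-1/48, 13/48), radius 1/144; b3: center (1/48, 9/40), radius 1/1440; b4: center (4/9, -5/9), radius 1/54; b5: center (3/160, 109/480), radius 1/1440; b6: center (5/9, -1/2), radius 1/45
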